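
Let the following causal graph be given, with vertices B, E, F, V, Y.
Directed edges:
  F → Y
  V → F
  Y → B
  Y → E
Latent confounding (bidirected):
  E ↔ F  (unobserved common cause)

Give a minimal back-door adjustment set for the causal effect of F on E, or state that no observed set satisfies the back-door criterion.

desc(F)\{F}={B,E,Y}; candidates ⊆ {V}.
F↔E: latent back-door arc(s) into F.
size 0: {}; under {} F still reaches {E,V} ∋ E.
size 1: {V}; under {V} F still reaches {E} ∋ E.
F↔E cannot be blocked by any observed set — no back-door set.

F→E: no observed back-door set.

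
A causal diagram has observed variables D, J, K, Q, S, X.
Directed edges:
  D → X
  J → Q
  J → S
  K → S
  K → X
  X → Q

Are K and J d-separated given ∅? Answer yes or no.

Bayes-Ball from K | ∅ reaches {Q,S,X}.
J ∉ reach(K|∅) ⇒ K ⊥ J | ∅.

Yes — K ⊥ J | ∅.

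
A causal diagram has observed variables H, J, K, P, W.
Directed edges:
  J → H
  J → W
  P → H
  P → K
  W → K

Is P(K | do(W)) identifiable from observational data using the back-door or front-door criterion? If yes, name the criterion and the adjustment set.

P(K|do(W)): backdoor, adjust for ∅.

desc(W)\{W}={K}; candidates ⊆ {H,J,P}.
∅: W⊥K given ∅ in G with W→· removed — back-door holds.
P(K|do(W)) = P(K|W) — no adjustment needed.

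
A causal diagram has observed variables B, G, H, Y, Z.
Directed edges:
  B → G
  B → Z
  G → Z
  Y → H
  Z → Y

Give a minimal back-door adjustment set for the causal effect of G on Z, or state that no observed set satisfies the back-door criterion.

desc(G)\{G}={H,Y,Z}; candidates ⊆ {B}.
size 0: {}; under {} G still reaches {B,H,Y,Z} ∋ Z.
{B}: G⊥Z given {B} in G with G→· removed — back-door holds.

G→Z: minimal back-door set {B}.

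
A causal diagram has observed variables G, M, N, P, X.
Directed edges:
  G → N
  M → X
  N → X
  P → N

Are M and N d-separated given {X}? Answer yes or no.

Bayes-Ball from M | {X} reaches {G,N,P}.
N ∈ reach(M|{X}) ⇒ M ⊥̸ N | {X}.

No — M and N are d-connected given {X}.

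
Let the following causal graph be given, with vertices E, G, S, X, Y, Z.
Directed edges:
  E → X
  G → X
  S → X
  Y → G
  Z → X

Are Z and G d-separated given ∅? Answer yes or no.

Yes — Z ⊥ G | ∅.

Bayes-Ball from Z | ∅ reaches {X}.
G ∉ reach(Z|∅) ⇒ Z ⊥ G | ∅.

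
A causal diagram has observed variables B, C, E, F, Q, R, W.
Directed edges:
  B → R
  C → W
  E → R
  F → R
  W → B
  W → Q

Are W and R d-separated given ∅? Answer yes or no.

Bayes-Ball from W | ∅ reaches {B,C,Q,R}.
R ∈ reach(W|∅) ⇒ W ⊥̸ R | ∅.

No — W and R are d-connected given ∅.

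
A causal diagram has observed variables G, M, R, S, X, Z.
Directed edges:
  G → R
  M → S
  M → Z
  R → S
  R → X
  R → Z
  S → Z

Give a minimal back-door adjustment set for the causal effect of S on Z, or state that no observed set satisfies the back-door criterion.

S→Z: minimal back-door set {M, R}.

desc(S)\{S}={Z}; candidates ⊆ {G,M,R,X}.
size 0: {}; under {} S still reaches {G,M,R,X,Z} ∋ Z.
size 1: {G}, {M}, {R} …(+1); under {G} S still reaches {M,R,X,Z} ∋ Z.
{M,R}: S⊥Z given {M,R} in G with S→· removed — back-door holds.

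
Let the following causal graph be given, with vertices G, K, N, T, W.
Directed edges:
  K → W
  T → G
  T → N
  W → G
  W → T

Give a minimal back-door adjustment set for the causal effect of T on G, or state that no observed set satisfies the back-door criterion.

desc(T)\{T}={G,N}; candidates ⊆ {K,W}.
size 0: {}; under {} T still reaches {G,K,W} ∋ G.
{W}: T⊥G given {W} in G with T→· removed — back-door holds.

T→G: minimal back-door set {W}.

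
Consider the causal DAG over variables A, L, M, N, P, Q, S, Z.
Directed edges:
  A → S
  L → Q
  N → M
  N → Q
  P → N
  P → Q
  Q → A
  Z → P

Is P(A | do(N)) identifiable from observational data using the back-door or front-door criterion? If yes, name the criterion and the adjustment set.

desc(N)\{N}={A,M,Q,S}; candidates ⊆ {L,P,Z}.
size 0: {}; under {} N still reaches {A,P,Q,S,Z} ∋ A.
{P}: N⊥A given {P} in G with N→· removed — back-door holds.
P(A|do(N)) = Σ_{P} P(A|N,P)·P(P).

P(A|do(N)): backdoor, adjust for {P}.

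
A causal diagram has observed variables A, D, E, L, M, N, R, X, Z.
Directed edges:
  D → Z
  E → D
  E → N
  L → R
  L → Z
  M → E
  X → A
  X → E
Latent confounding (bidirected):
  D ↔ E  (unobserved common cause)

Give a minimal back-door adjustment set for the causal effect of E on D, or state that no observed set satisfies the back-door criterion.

E→D: no observed back-door set.

desc(E)\{E}={D,N,Z}; candidates ⊆ {A,L,M,R,X}.
E↔D: latent back-door arc(s) into E.
size 0: {}; under {} E still reaches {A,D,M,X,Z} ∋ D.
size 1: {A}, {L}, {M} …(+2); under {A} E still reaches {D,M,X,Z} ∋ D.
size 2: {A,L}, {A,M}, {A,R} …(+7); under {A,L} E still reaches {D,M,X,Z} ∋ D.
E↔D cannot be blocked by any observed set — no back-door set.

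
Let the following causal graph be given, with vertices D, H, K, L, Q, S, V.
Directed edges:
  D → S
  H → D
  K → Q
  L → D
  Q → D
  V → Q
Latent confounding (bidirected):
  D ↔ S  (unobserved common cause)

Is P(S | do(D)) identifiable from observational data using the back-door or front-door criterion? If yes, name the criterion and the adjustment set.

P(S|do(D)): not identifiable (no BD/FD set).

desc(D)\{D}={S}; candidates ⊆ {H,K,L,Q,V}.
D↔S: latent back-door arc(s) into D.
size 0: {}; under {} D still reaches {H,K,L,Q,S,V} ∋ S.
size 1: {H}, {K}, {L} …(+2); under {H} D still reaches {K,L,Q,S,V} ∋ S.
size 2: {H,K}, {H,L}, {H,Q} …(+7); under {H,K} D still reaches {L,Q,S,V} ∋ S.
D↔S cannot be blocked by any observed set — no back-door set.
No mediator lies on a directed D→…→S path.
Neither criterion identifies P(S|do(D)) in this graph.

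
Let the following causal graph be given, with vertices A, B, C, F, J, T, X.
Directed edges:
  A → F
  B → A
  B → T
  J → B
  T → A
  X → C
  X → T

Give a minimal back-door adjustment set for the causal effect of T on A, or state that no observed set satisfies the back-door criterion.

T→A: minimal back-door set {B}.

desc(T)\{T}={A,F}; candidates ⊆ {B,C,J,X}.
size 0: {}; under {} T still reaches {A,B,C,F,J,X} ∋ A.
{B}: T⊥A given {B} in G with T→· removed — back-door holds.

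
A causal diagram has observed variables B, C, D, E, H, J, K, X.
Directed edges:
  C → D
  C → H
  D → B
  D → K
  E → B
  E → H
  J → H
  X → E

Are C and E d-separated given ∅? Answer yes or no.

Bayes-Ball from C | ∅ reaches {B,D,H,K}.
E ∉ reach(C|∅) ⇒ C ⊥ E | ∅.

Yes — C ⊥ E | ∅.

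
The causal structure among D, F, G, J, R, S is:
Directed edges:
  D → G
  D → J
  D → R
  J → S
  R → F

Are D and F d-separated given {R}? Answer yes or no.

Yes — D ⊥ F | {R}.

Bayes-Ball from D | {R} reaches {G,J,S}.
F ∉ reach(D|{R}) ⇒ D ⊥ F | {R}.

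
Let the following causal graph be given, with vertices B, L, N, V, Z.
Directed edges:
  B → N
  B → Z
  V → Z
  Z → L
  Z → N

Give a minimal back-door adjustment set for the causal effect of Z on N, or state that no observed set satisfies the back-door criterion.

Z→N: minimal back-door set {B}.

desc(Z)\{Z}={L,N}; candidates ⊆ {B,V}.
size 0: {}; under {} Z still reaches {B,N,V} ∋ N.
{B}: Z⊥N given {B} in G with Z→· removed — back-door holds.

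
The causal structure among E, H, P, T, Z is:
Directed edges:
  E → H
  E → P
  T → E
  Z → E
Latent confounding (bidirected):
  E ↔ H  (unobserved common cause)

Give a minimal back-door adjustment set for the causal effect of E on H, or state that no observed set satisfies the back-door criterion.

E→H: no observed back-door set.

desc(E)\{E}={H,P}; candidates ⊆ {T,Z}.
E↔H: latent back-door arc(s) into E.
size 0: {}; under {} E still reaches {H,T,Z} ∋ H.
size 1: {T}, {Z}; under {T} E still reaches {H,Z} ∋ H.
size 2: {T,Z}; under {T,Z} E still reaches {H} ∋ H.
E↔H cannot be blocked by any observed set — no back-door set.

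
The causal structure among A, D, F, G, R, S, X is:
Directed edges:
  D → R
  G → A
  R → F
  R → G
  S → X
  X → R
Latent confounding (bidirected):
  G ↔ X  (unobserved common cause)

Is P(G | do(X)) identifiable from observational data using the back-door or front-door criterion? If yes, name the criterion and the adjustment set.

desc(X)\{X}={A,F,G,R}; candidates ⊆ {D,S}.
X↔G: latent back-door arc(s) into X.
size 0: {}; under {} X still reaches {A,G,S} ∋ G.
size 1: {D}, {S}; under {D} X still reaches {A,G,S} ∋ G.
size 2: {D,S}; under {D,S} X still reaches {A,G} ∋ G.
X↔G cannot be blocked by any observed set — no back-door set.
{R}: (i) intercepts every directed X→G path; (ii) no back-door X→{R}; (iii) {X} blocks every back-door {R}→G. Front-door holds.
P(G|do(X)) = Σ_{R} P(R|X) Σ_{X'} P(G|R,X')P(X').

P(G|do(X)): frontdoor, adjust for {R}.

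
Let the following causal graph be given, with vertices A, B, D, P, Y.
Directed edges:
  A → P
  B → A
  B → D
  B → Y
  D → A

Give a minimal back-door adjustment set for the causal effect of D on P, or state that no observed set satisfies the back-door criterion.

desc(D)\{D}={A,P}; candidates ⊆ {B,Y}.
size 0: {}; under {} D still reaches {A,B,P,Y} ∋ P.
{B}: D⊥P given {B} in G with D→· removed — back-door holds.

D→P: minimal back-door set {B}.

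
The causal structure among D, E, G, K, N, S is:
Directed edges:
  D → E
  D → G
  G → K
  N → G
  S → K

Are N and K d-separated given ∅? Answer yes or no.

Bayes-Ball from N | ∅ reaches {G,K}.
K ∈ reach(N|∅) ⇒ N ⊥̸ K | ∅.

No — N and K are d-connected given ∅.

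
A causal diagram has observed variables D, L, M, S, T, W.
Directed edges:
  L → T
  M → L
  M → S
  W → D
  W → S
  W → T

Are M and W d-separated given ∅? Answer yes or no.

Yes — M ⊥ W | ∅.

Bayes-Ball from M | ∅ reaches {L,S,T}.
W ∉ reach(M|∅) ⇒ M ⊥ W | ∅.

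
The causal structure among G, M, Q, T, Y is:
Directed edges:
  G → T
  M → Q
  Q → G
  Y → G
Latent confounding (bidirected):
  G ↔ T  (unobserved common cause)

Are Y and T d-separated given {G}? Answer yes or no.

Bayes-Ball from Y | {G} reaches {M,Q,T}.
T ∈ reach(Y|{G}) ⇒ Y ⊥̸ T | {G}.

No — Y and T are d-connected given {G}.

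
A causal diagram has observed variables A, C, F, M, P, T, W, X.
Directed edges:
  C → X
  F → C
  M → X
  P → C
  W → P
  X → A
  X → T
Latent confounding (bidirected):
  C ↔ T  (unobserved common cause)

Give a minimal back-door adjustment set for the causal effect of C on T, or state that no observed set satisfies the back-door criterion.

C→T: no observed back-door set.

desc(C)\{C}={A,T,X}; candidates ⊆ {F,M,P,W}.
C↔T: latent back-door arc(s) into C.
size 0: {}; under {} C still reaches {F,P,T,W} ∋ T.
size 1: {F}, {M}, {P} …(+1); under {F} C still reaches {P,T,W} ∋ T.
size 2: {F,M}, {F,P}, {F,W} …(+3); under {F,M} C still reaches {P,T,W} ∋ T.
C↔T cannot be blocked by any observed set — no back-door set.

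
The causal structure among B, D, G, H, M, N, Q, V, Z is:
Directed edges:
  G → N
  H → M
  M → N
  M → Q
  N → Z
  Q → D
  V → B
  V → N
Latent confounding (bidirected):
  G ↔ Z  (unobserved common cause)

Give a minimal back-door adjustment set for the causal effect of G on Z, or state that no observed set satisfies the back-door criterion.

G→Z: no observed back-door set.

desc(G)\{G}={N,Z}; candidates ⊆ {B,D,H,M,Q,V}.
G↔Z: latent back-door arc(s) into G.
size 0: {}; under {} G still reaches {Z} ∋ Z.
size 1: {B}, {D}, {H} …(+3); under {B} G still reaches {Z} ∋ Z.
size 2: {B,D}, {B,H}, {B,M} …(+12); under {B,D} G still reaches {Z} ∋ Z.
G↔Z cannot be blocked by any observed set — no back-door set.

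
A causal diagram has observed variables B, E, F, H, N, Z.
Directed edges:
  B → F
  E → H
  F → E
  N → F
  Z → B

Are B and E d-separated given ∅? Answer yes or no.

No — B and E are d-connected given ∅.

Bayes-Ball from B | ∅ reaches {E,F,H,Z}.
E ∈ reach(B|∅) ⇒ B ⊥̸ E | ∅.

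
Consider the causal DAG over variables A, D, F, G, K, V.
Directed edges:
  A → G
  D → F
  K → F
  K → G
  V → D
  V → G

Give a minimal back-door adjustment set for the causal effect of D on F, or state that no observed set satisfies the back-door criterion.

D→F: minimal back-door set ∅.

desc(D)\{D}={F}; candidates ⊆ {A,G,K,V}.
∅: D⊥F given ∅ in G with D→· removed — back-door holds.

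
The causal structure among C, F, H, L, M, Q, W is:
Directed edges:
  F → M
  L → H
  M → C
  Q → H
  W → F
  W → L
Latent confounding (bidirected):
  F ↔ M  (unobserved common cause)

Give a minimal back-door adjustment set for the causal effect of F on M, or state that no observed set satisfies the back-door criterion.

desc(F)\{F}={C,M}; candidates ⊆ {H,L,Q,W}.
F↔M: latent back-door arc(s) into F.
size 0: {}; under {} F still reaches {C,H,L,M,W} ∋ M.
size 1: {H}, {L}, {Q} …(+1); under {H} F still reaches {C,L,M,Q,W} ∋ M.
size 2: {H,L}, {H,Q}, {H,W} …(+3); under {H,L} F still reaches {C,M,W} ∋ M.
F↔M cannot be blocked by any observed set — no back-door set.

F→M: no observed back-door set.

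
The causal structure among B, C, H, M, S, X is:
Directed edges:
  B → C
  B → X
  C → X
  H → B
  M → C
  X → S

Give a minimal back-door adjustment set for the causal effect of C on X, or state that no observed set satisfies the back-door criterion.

C→X: minimal back-door set {B}.

desc(C)\{C}={S,X}; candidates ⊆ {B,H,M}.
size 0: {}; under {} C still reaches {B,H,M,S,X} ∋ X.
{B}: C⊥X given {B} in G with C→· removed — back-door holds.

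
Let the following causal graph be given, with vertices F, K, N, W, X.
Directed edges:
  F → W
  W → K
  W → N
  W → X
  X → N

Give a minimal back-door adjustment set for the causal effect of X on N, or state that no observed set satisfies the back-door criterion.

X→N: minimal back-door set {W}.

desc(X)\{X}={N}; candidates ⊆ {F,K,W}.
size 0: {}; under {} X still reaches {F,K,N,W} ∋ N.
{W}: X⊥N given {W} in G with X→· removed — back-door holds.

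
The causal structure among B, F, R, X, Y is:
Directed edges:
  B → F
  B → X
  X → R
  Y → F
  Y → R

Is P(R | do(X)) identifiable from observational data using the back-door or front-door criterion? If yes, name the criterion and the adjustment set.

P(R|do(X)): backdoor, adjust for ∅.

desc(X)\{X}={R}; candidates ⊆ {B,F,Y}.
∅: X⊥R given ∅ in G with X→· removed — back-door holds.
P(R|do(X)) = P(R|X) — no adjustment needed.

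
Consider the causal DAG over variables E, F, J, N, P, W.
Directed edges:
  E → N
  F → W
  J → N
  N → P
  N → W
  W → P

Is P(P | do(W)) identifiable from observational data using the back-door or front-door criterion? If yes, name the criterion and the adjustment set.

P(P|do(W)): backdoor, adjust for {N}.

desc(W)\{W}={P}; candidates ⊆ {E,F,J,N}.
size 0: {}; under {} W still reaches {E,F,J,N,P} ∋ P.
{N}: W⊥P given {N} in G with W→· removed — back-door holds.
P(P|do(W)) = Σ_{N} P(P|W,N)·P(N).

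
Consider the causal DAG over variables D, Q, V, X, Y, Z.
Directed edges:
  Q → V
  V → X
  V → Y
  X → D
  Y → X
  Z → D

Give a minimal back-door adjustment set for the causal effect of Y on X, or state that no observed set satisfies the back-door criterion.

desc(Y)\{Y}={D,X}; candidates ⊆ {Q,V,Z}.
size 0: {}; under {} Y still reaches {D,Q,V,X} ∋ X.
{V}: Y⊥X given {V} in G with Y→· removed — back-door holds.

Y→X: minimal back-door set {V}.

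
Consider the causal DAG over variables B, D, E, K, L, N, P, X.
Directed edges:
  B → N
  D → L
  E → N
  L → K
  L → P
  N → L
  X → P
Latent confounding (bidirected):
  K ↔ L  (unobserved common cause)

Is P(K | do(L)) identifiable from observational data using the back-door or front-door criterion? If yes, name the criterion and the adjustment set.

desc(L)\{L}={K,P}; candidates ⊆ {B,D,E,N,X}.
L↔K: latent back-door arc(s) into L.
size 0: {}; under {} L still reaches {B,D,E,K,N} ∋ K.
size 1: {B}, {D}, {E} …(+2); under {B} L still reaches {D,E,K,N} ∋ K.
size 2: {B,D}, {B,E}, {B,N} …(+7); under {B,D} L still reaches {E,K,N} ∋ K.
L↔K cannot be blocked by any observed set — no back-door set.
No mediator lies on a directed L→…→K path.
Neither criterion identifies P(K|do(L)) in this graph.

P(K|do(L)): not identifiable (no BD/FD set).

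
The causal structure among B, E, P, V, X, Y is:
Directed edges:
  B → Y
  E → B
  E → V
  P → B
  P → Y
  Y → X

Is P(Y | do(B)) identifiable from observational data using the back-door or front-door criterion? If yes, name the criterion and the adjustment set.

desc(B)\{B}={X,Y}; candidates ⊆ {E,P,V}.
size 0: {}; under {} B still reaches {E,P,V,X,Y} ∋ Y.
{P}: B⊥Y given {P} in G with B→· removed — back-door holds.
P(Y|do(B)) = Σ_{P} P(Y|B,P)·P(P).

P(Y|do(B)): backdoor, adjust for {P}.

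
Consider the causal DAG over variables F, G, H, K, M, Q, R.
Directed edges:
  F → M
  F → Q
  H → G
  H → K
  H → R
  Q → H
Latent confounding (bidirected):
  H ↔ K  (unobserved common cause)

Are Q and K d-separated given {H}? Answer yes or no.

Bayes-Ball from Q | {H} reaches {F,K,M}.
K ∈ reach(Q|{H}) ⇒ Q ⊥̸ K | {H}.

No — Q and K are d-connected given {H}.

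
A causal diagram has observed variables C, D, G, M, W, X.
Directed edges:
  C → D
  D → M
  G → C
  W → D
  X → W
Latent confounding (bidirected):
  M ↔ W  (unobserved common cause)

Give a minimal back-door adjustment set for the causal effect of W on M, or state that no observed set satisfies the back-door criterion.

W→M: no observed back-door set.

desc(W)\{W}={D,M}; candidates ⊆ {C,G,X}.
W↔M: latent back-door arc(s) into W.
size 0: {}; under {} W still reaches {M,X} ∋ M.
size 1: {C}, {G}, {X}; under {C} W still reaches {M,X} ∋ M.
size 2: {C,G}, {C,X}, {G,X}; under {C,G} W still reaches {M,X} ∋ M.
W↔M cannot be blocked by any observed set — no back-door set.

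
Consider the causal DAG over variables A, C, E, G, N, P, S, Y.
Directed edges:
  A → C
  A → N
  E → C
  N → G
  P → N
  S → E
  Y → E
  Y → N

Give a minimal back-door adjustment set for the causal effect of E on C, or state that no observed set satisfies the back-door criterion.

desc(E)\{E}={C}; candidates ⊆ {A,G,N,P,S,Y}.
∅: E⊥C given ∅ in G with E→· removed — back-door holds.

E→C: minimal back-door set ∅.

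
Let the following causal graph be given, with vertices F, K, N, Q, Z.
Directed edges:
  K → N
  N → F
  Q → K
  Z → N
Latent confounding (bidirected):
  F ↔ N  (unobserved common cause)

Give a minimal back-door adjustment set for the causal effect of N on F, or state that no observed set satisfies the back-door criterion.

desc(N)\{N}={F}; candidates ⊆ {K,Q,Z}.
N↔F: latent back-door arc(s) into N.
size 0: {}; under {} N still reaches {F,K,Q,Z} ∋ F.
size 1: {K}, {Q}, {Z}; under {K} N still reaches {F,Z} ∋ F.
size 2: {K,Q}, {K,Z}, {Q,Z}; under {K,Q} N still reaches {F,Z} ∋ F.
N↔F cannot be blocked by any observed set — no back-door set.

N→F: no observed back-door set.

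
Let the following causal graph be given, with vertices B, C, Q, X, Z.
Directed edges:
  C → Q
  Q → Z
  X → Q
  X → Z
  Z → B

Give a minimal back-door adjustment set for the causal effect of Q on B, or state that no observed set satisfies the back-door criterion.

Q→B: minimal back-door set {X}.

desc(Q)\{Q}={B,Z}; candidates ⊆ {C,X}.
size 0: {}; under {} Q still reaches {B,C,X,Z} ∋ B.
{X}: Q⊥B given {X} in G with Q→· removed — back-door holds.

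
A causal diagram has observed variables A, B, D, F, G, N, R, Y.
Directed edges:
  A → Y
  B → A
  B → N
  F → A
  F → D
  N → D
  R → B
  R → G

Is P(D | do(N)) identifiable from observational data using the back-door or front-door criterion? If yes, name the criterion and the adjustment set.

desc(N)\{N}={D}; candidates ⊆ {A,B,F,G,R,Y}.
∅: N⊥D given ∅ in G with N→· removed — back-door holds.
P(D|do(N)) = P(D|N) — no adjustment needed.

P(D|do(N)): backdoor, adjust for ∅.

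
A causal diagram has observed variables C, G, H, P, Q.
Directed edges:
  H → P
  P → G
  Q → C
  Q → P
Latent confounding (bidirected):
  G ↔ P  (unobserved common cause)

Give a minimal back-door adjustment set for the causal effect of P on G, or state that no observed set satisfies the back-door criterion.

desc(P)\{P}={G}; candidates ⊆ {C,H,Q}.
P↔G: latent back-door arc(s) into P.
size 0: {}; under {} P still reaches {C,G,H,Q} ∋ G.
size 1: {C}, {H}, {Q}; under {C} P still reaches {G,H,Q} ∋ G.
size 2: {C,H}, {C,Q}, {H,Q}; under {C,H} P still reaches {G,Q} ∋ G.
P↔G cannot be blocked by any observed set — no back-door set.

P→G: no observed back-door set.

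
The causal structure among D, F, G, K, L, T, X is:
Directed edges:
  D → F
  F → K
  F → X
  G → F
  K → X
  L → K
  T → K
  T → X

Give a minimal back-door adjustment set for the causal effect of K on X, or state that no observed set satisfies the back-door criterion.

K→X: minimal back-door set {F, T}.

desc(K)\{K}={X}; candidates ⊆ {D,F,G,L,T}.
size 0: {}; under {} K still reaches {D,F,G,L,T,X} ∋ X.
size 1: {D}, {F}, {G} …(+2); under {D} K still reaches {F,G,L,T,X} ∋ X.
{F,T}: K⊥X given {F,T} in G with K→· removed — back-door holds.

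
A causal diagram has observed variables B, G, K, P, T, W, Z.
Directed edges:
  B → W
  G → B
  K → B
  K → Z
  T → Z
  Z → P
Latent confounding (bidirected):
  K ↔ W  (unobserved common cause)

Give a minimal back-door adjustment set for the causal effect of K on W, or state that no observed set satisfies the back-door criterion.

desc(K)\{K}={B,P,W,Z}; candidates ⊆ {G,T}.
K↔W: latent back-door arc(s) into K.
size 0: {}; under {} K still reaches {W} ∋ W.
size 1: {G}, {T}; under {G} K still reaches {W} ∋ W.
size 2: {G,T}; under {G,T} K still reaches {W} ∋ W.
K↔W cannot be blocked by any observed set — no back-door set.

K→W: no observed back-door set.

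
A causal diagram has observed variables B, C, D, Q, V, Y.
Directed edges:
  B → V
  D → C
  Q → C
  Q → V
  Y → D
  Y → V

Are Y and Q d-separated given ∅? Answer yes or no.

Bayes-Ball from Y | ∅ reaches {C,D,V}.
Q ∉ reach(Y|∅) ⇒ Y ⊥ Q | ∅.

Yes — Y ⊥ Q | ∅.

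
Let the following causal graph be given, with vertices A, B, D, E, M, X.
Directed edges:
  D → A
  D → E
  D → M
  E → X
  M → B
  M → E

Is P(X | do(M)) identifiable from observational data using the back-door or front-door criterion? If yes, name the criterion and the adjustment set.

desc(M)\{M}={B,E,X}; candidates ⊆ {A,D}.
size 0: {}; under {} M still reaches {A,D,E,X} ∋ X.
{D}: M⊥X given {D} in G with M→· removed — back-door holds.
P(X|do(M)) = Σ_{D} P(X|M,D)·P(D).

P(X|do(M)): backdoor, adjust for {D}.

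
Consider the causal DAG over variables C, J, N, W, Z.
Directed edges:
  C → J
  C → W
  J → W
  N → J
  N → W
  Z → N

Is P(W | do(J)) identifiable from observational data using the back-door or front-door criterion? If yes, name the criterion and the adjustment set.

P(W|do(J)): backdoor, adjust for {C, N}.

desc(J)\{J}={W}; candidates ⊆ {C,N,Z}.
size 0: {}; under {} J still reaches {C,N,W,Z} ∋ W.
size 1: {C}, {N}, {Z}; under {C} J still reaches {N,W,Z} ∋ W.
{C,N}: J⊥W given {C,N} in G with J→· removed — back-door holds.
P(W|do(J)) = Σ_{C,N} P(W|J,C,N)·P(C,N).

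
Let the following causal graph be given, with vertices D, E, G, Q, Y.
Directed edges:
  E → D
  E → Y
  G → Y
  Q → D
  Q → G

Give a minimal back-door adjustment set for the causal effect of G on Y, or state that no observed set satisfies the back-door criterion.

desc(G)\{G}={Y}; candidates ⊆ {D,E,Q}.
∅: G⊥Y given ∅ in G with G→· removed — back-door holds.

G→Y: minimal back-door set ∅.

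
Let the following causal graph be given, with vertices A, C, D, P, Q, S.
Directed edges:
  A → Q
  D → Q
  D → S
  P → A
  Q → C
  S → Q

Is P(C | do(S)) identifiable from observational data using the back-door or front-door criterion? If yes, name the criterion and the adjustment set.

P(C|do(S)): backdoor, adjust for {D}.

desc(S)\{S}={C,Q}; candidates ⊆ {A,D,P}.
size 0: {}; under {} S still reaches {C,D,Q} ∋ C.
{D}: S⊥C given {D} in G with S→· removed — back-door holds.
P(C|do(S)) = Σ_{D} P(C|S,D)·P(D).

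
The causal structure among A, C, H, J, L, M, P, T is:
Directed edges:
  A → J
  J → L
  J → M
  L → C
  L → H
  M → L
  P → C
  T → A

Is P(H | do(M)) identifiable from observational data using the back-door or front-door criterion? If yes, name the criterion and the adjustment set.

desc(M)\{M}={C,H,L}; candidates ⊆ {A,J,P,T}.
size 0: {}; under {} M still reaches {A,C,H,J,L,T} ∋ H.
{J}: M⊥H given {J} in G with M→· removed — back-door holds.
P(H|do(M)) = Σ_{J} P(H|M,J)·P(J).

P(H|do(M)): backdoor, adjust for {J}.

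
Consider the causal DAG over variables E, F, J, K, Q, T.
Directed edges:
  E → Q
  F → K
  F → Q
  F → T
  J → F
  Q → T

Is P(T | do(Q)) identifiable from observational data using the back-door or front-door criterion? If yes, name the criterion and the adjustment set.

P(T|do(Q)): backdoor, adjust for {F}.

desc(Q)\{Q}={T}; candidates ⊆ {E,F,J,K}.
size 0: {}; under {} Q still reaches {E,F,J,K,T} ∋ T.
{F}: Q⊥T given {F} in G with Q→· removed — back-door holds.
P(T|do(Q)) = Σ_{F} P(T|Q,F)·P(F).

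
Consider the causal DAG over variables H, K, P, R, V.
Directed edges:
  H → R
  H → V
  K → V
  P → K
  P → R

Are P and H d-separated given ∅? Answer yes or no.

Bayes-Ball from P | ∅ reaches {K,R,V}.
H ∉ reach(P|∅) ⇒ P ⊥ H | ∅.

Yes — P ⊥ H | ∅.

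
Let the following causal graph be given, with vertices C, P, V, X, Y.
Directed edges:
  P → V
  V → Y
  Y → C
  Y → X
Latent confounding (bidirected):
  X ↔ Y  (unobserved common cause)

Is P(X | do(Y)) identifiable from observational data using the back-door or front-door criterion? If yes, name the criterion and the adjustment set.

P(X|do(Y)): not identifiable (no BD/FD set).

desc(Y)\{Y}={C,X}; candidates ⊆ {P,V}.
Y↔X: latent back-door arc(s) into Y.
size 0: {}; under {} Y still reaches {P,V,X} ∋ X.
size 1: {P}, {V}; under {P} Y still reaches {V,X} ∋ X.
size 2: {P,V}; under {P,V} Y still reaches {X} ∋ X.
Y↔X cannot be blocked by any observed set — no back-door set.
No mediator lies on a directed Y→…→X path.
Neither criterion identifies P(X|do(Y)) in this graph.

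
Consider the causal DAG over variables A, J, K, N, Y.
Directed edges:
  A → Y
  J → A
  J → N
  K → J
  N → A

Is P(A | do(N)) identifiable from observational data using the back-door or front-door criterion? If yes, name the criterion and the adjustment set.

P(A|do(N)): backdoor, adjust for {J}.

desc(N)\{N}={A,Y}; candidates ⊆ {J,K}.
size 0: {}; under {} N still reaches {A,J,K,Y} ∋ A.
{J}: N⊥A given {J} in G with N→· removed — back-door holds.
P(A|do(N)) = Σ_{J} P(A|N,J)·P(J).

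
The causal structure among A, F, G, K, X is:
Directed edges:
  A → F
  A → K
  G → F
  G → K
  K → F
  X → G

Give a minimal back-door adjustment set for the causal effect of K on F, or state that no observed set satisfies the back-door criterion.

desc(K)\{K}={F}; candidates ⊆ {A,G,X}.
size 0: {}; under {} K still reaches {A,F,G,X} ∋ F.
size 1: {A}, {G}, {X}; under {A} K still reaches {F,G,X} ∋ F.
{A,G}: K⊥F given {A,G} in G with K→· removed — back-door holds.

K→F: minimal back-door set {A, G}.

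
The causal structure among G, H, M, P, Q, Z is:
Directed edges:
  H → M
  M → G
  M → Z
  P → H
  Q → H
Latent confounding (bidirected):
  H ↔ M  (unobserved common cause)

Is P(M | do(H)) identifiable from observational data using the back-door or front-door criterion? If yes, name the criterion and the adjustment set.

desc(H)\{H}={G,M,Z}; candidates ⊆ {P,Q}.
H↔M: latent back-door arc(s) into H.
size 0: {}; under {} H still reaches {G,M,P,Q,Z} ∋ M.
size 1: {P}, {Q}; under {P} H still reaches {G,M,Q,Z} ∋ M.
size 2: {P,Q}; under {P,Q} H still reaches {G,M,Z} ∋ M.
H↔M cannot be blocked by any observed set — no back-door set.
No mediator lies on a directed H→…→M path.
Neither criterion identifies P(M|do(H)) in this graph.

P(M|do(H)): not identifiable (no BD/FD set).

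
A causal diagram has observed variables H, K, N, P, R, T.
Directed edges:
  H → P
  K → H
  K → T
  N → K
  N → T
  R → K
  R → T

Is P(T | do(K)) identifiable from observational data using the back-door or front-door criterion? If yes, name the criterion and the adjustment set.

P(T|do(K)): backdoor, adjust for {N, R}.

desc(K)\{K}={H,P,T}; candidates ⊆ {N,R}.
size 0: {}; under {} K still reaches {N,R,T} ∋ T.
size 1: {N}, {R}; under {N} K still reaches {R,T} ∋ T.
{N,R}: K⊥T given {N,R} in G with K→· removed — back-door holds.
P(T|do(K)) = Σ_{N,R} P(T|K,N,R)·P(N,R).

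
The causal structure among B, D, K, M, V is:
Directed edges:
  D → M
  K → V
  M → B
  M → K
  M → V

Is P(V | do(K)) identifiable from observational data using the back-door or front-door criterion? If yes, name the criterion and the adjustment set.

P(V|do(K)): backdoor, adjust for {M}.

desc(K)\{K}={V}; candidates ⊆ {B,D,M}.
size 0: {}; under {} K still reaches {B,D,M,V} ∋ V.
{M}: K⊥V given {M} in G with K→· removed — back-door holds.
P(V|do(K)) = Σ_{M} P(V|K,M)·P(M).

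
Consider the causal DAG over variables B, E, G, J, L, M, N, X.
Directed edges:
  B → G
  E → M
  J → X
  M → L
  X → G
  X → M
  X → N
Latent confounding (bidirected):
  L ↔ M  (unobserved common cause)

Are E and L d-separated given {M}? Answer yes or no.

No — E and L are d-connected given {M}.

Bayes-Ball from E | {M} reaches {G,J,L,N,X}.
L ∈ reach(E|{M}) ⇒ E ⊥̸ L | {M}.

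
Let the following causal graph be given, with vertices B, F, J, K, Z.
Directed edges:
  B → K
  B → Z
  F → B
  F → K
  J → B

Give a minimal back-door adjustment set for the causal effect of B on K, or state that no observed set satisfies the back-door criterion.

B→K: minimal back-door set {F}.

desc(B)\{B}={K,Z}; candidates ⊆ {F,J}.
size 0: {}; under {} B still reaches {F,J,K} ∋ K.
{F}: B⊥K given {F} in G with B→· removed — back-door holds.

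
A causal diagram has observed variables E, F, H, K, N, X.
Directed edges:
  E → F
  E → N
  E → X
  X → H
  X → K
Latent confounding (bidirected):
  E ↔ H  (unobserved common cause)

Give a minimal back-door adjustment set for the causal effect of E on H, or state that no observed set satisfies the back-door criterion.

E→H: no observed back-door set.

desc(E)\{E}={F,H,K,N,X}; candidates ⊆ {—}.
E↔H: latent back-door arc(s) into E.
size 0: {}; under {} E still reaches {H} ∋ H.
E↔H cannot be blocked by any observed set — no back-door set.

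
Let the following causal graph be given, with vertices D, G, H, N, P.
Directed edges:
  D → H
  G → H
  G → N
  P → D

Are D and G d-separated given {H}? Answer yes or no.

No — D and G are d-connected given {H}.

Bayes-Ball from D | {H} reaches {G,N,P}.
G ∈ reach(D|{H}) ⇒ D ⊥̸ G | {H}.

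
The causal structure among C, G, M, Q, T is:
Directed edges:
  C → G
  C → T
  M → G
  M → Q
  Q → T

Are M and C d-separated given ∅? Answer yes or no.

Yes — M ⊥ C | ∅.

Bayes-Ball from M | ∅ reaches {G,Q,T}.
C ∉ reach(M|∅) ⇒ M ⊥ C | ∅.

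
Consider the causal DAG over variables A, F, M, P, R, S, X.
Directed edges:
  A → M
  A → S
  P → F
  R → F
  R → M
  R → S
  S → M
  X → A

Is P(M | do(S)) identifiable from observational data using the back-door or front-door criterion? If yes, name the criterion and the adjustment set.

P(M|do(S)): backdoor, adjust for {A, R}.

desc(S)\{S}={M}; candidates ⊆ {A,F,P,R,X}.
size 0: {}; under {} S still reaches {A,F,M,R,X} ∋ M.
size 1: {A}, {F}, {P} …(+2); under {A} S still reaches {F,M,R} ∋ M.
{A,R}: S⊥M given {A,R} in G with S→· removed — back-door holds.
P(M|do(S)) = Σ_{A,R} P(M|S,A,R)·P(A,R).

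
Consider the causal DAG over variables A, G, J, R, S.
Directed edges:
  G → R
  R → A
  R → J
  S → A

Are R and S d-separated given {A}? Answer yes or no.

Bayes-Ball from R | {A} reaches {G,J,S}.
S ∈ reach(R|{A}) ⇒ R ⊥̸ S | {A}.

No — R and S are d-connected given {A}.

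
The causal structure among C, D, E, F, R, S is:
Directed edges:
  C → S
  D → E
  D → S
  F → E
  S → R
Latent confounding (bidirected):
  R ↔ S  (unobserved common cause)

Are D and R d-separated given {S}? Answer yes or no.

Bayes-Ball from D | {S} reaches {C,E,R}.
R ∈ reach(D|{S}) ⇒ D ⊥̸ R | {S}.

No — D and R are d-connected given {S}.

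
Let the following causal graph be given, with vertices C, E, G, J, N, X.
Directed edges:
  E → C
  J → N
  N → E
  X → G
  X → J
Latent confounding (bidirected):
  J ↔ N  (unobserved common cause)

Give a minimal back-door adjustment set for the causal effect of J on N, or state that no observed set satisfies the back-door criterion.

J→N: no observed back-door set.

desc(J)\{J}={C,E,N}; candidates ⊆ {G,X}.
J↔N: latent back-door arc(s) into J.
size 0: {}; under {} J still reaches {C,E,G,N,X} ∋ N.
size 1: {G}, {X}; under {G} J still reaches {C,E,N,X} ∋ N.
size 2: {G,X}; under {G,X} J still reaches {C,E,N} ∋ N.
J↔N cannot be blocked by any observed set — no back-door set.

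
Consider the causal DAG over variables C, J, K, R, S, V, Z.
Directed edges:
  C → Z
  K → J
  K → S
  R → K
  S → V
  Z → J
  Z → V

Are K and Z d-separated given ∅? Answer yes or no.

Bayes-Ball from K | ∅ reaches {J,R,S,V}.
Z ∉ reach(K|∅) ⇒ K ⊥ Z | ∅.

Yes — K ⊥ Z | ∅.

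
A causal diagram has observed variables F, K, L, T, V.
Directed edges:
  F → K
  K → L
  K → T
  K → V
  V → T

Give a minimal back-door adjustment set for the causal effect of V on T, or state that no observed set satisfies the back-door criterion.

desc(V)\{V}={T}; candidates ⊆ {F,K,L}.
size 0: {}; under {} V still reaches {F,K,L,T} ∋ T.
{K}: V⊥T given {K} in G with V→· removed — back-door holds.

V→T: minimal back-door set {K}.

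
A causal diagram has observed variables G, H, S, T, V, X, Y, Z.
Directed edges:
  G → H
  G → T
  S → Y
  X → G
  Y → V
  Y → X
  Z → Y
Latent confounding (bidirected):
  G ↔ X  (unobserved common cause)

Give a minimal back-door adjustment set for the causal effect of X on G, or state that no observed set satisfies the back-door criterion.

X→G: no observed back-door set.

desc(X)\{X}={G,H,T}; candidates ⊆ {S,V,Y,Z}.
X↔G: latent back-door arc(s) into X.
size 0: {}; under {} X still reaches {G,H,S,T,V,Y,Z} ∋ G.
size 1: {S}, {V}, {Y} …(+1); under {S} X still reaches {G,H,T,V,Y,Z} ∋ G.
size 2: {S,V}, {S,Y}, {S,Z} …(+3); under {S,V} X still reaches {G,H,T,Y,Z} ∋ G.
X↔G cannot be blocked by any observed set — no back-door set.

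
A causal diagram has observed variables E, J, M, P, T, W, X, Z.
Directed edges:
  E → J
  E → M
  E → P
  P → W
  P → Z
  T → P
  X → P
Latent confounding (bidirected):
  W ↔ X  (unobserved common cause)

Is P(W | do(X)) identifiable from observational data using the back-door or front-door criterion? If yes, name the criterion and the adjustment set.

P(W|do(X)): frontdoor, adjust for {P}.

desc(X)\{X}={P,W,Z}; candidates ⊆ {E,J,M,T}.
X↔W: latent back-door arc(s) into X.
size 0: {}; under {} X still reaches {W} ∋ W.
size 1: {E}, {J}, {M} …(+1); under {E} X still reaches {W} ∋ W.
size 2: {E,J}, {E,M}, {E,T} …(+3); under {E,J} X still reaches {W} ∋ W.
X↔W cannot be blocked by any observed set — no back-door set.
{P}: (i) intercepts every directed X→W path; (ii) no back-door X→{P}; (iii) {X} blocks every back-door {P}→W. Front-door holds.
P(W|do(X)) = Σ_{P} P(P|X) Σ_{X'} P(W|P,X')P(X').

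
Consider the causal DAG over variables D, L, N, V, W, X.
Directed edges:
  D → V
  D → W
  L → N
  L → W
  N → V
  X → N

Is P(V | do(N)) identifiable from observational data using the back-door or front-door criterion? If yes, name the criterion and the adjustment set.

desc(N)\{N}={V}; candidates ⊆ {D,L,W,X}.
∅: N⊥V given ∅ in G with N→· removed — back-door holds.
P(V|do(N)) = P(V|N) — no adjustment needed.

P(V|do(N)): backdoor, adjust for ∅.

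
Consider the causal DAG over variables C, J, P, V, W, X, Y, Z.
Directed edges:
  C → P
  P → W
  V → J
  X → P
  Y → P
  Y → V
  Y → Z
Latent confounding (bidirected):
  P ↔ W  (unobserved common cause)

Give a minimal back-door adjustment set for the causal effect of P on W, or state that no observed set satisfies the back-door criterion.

desc(P)\{P}={W}; candidates ⊆ {C,J,V,X,Y,Z}.
P↔W: latent back-door arc(s) into P.
size 0: {}; under {} P still reaches {C,J,V,W,X,Y,Z} ∋ W.
size 1: {C}, {J}, {V} …(+3); under {C} P still reaches {J,V,W,X,Y,Z} ∋ W.
size 2: {C,J}, {C,V}, {C,X} …(+12); under {C,J} P still reaches {V,W,X,Y,Z} ∋ W.
P↔W cannot be blocked by any observed set — no back-door set.

P→W: no observed back-door set.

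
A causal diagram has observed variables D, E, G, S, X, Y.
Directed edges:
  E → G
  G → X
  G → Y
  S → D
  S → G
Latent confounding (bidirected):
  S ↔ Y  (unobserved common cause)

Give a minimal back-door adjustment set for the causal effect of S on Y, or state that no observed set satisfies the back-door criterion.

S→Y: no observed back-door set.

desc(S)\{S}={D,G,X,Y}; candidates ⊆ {E}.
S↔Y: latent back-door arc(s) into S.
size 0: {}; under {} S still reaches {Y} ∋ Y.
size 1: {E}; under {E} S still reaches {Y} ∋ Y.
S↔Y cannot be blocked by any observed set — no back-door set.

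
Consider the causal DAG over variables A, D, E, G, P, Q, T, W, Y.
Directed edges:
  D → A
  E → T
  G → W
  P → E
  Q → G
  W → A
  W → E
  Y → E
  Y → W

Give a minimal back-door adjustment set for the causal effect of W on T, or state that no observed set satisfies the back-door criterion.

desc(W)\{W}={A,E,T}; candidates ⊆ {D,G,P,Q,Y}.
size 0: {}; under {} W still reaches {E,G,Q,T,Y} ∋ T.
{Y}: W⊥T given {Y} in G with W→· removed — back-door holds.

W→T: minimal back-door set {Y}.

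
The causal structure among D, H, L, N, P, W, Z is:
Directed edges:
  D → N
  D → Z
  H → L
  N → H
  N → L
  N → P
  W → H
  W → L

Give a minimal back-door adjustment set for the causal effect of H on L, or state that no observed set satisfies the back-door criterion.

desc(H)\{H}={L}; candidates ⊆ {D,N,P,W,Z}.
size 0: {}; under {} H still reaches {D,L,N,P,W,Z} ∋ L.
size 1: {D}, {N}, {P} …(+2); under {D} H still reaches {L,N,P,W} ∋ L.
{N,W}: H⊥L given {N,W} in G with H→· removed — back-door holds.

H→L: minimal back-door set {N, W}.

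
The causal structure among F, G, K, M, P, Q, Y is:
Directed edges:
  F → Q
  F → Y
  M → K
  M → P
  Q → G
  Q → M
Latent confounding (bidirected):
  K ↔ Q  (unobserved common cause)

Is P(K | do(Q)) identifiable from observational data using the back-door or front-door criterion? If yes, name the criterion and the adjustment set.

desc(Q)\{Q}={G,K,M,P}; candidates ⊆ {F,Y}.
Q↔K: latent back-door arc(s) into Q.
size 0: {}; under {} Q still reaches {F,K,Y} ∋ K.
size 1: {F}, {Y}; under {F} Q still reaches {K} ∋ K.
size 2: {F,Y}; under {F,Y} Q still reaches {K} ∋ K.
Q↔K cannot be blocked by any observed set — no back-door set.
{M}: (i) intercepts every directed Q→K path; (ii) no back-door Q→{M}; (iii) {Q} blocks every back-door {M}→K. Front-door holds.
P(K|do(Q)) = Σ_{M} P(M|Q) Σ_{Q'} P(K|M,Q')P(Q').

P(K|do(Q)): frontdoor, adjust for {M}.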